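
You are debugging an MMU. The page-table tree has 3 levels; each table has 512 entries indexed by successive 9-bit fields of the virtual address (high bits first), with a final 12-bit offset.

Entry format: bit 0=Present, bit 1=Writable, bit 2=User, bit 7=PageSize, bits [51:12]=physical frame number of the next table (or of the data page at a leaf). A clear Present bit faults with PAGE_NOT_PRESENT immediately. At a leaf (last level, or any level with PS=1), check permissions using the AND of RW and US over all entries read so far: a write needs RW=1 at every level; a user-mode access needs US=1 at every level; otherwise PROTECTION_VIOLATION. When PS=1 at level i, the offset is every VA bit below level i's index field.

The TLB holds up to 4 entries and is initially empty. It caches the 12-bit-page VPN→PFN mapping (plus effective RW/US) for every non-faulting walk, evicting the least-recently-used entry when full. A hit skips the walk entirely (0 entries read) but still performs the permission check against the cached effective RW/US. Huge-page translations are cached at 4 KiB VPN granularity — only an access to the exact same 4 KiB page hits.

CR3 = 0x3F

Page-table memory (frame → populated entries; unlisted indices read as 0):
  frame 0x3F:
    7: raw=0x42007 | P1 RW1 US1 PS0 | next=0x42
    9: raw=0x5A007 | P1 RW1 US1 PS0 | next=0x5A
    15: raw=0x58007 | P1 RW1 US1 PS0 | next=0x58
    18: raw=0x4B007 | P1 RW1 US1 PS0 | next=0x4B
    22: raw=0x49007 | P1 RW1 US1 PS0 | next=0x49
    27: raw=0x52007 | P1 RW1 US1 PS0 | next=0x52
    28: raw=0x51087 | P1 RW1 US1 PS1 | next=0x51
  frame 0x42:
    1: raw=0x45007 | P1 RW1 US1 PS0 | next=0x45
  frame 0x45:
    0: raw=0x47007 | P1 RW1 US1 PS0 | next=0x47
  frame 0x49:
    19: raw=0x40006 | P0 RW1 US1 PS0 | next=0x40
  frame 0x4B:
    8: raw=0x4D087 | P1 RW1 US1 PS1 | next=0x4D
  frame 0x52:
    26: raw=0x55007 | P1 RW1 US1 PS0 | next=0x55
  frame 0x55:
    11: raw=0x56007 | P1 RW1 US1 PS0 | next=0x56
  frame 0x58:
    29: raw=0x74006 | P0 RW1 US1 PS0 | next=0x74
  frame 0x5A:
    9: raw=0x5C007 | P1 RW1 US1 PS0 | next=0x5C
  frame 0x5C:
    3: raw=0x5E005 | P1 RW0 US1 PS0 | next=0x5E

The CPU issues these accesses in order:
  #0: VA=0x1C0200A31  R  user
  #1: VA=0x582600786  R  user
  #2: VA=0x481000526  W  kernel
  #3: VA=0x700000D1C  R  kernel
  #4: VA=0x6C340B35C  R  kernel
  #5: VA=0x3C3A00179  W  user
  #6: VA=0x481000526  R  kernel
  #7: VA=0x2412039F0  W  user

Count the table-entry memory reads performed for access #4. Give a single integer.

Walk each access:
#0 VA=0x1C0200A31 (r,user):
  [0] read 0x3F idx=7: raw=0x42007 flags P=1 W=1 U=1 S=0
  [1] read 0x42 idx=1: raw=0x45007 flags P=1 W=1 U=1 S=0
  [2] read 0x45 idx=0: raw=0x47007 flags P=1 W=1 U=1 S=0
  ⇒ phys 0x47A31  [3 reads]
#1 VA=0x582600786 (r,user):
  [0] read 0x3F idx=22: raw=0x49007 flags P=1 W=1 U=1 S=0
  [1] read 0x49 idx=19: raw=0x40006 flags P=0 W=1 U=1 S=0
  ⇒ fault: PAGE_NOT_PRESENT  — 2 lookups
#2 VA=0x481000526 (w,kernel):
  [0] read 0x3F idx=18: raw=0x4B007 flags P=1 W=1 U=1 S=0
  [1] read 0x4B idx=8: raw=0x4D087 flags P=1 W=1 U=1 S=1
  ⇒ phys 0x4D526 (huge @L1)  [2 reads]
#3 VA=0x700000D1C (r,kernel):
  [0] read 0x3F idx=28: raw=0x51087 flags P=1 W=1 U=1 S=1
  ⇒ phys 0x51D1C (huge @L0)  [1 reads]
#4 VA=0x6C340B35C (r,kernel):
  [0] read 0x3F idx=27: raw=0x52007 flags P=1 W=1 U=1 S=0
  [1] read 0x52 idx=26: raw=0x55007 flags P=1 W=1 U=1 S=0
  [2] read 0x55 idx=11: raw=0x56007 flags P=1 W=1 U=1 S=0
  ⇒ phys 0x5635C  [3 reads]
#5 VA=0x3C3A00179 (w,user):
  [0] read 0x3F idx=15: raw=0x58007 flags P=1 W=1 U=1 S=0
  [1] read 0x58 idx=29: raw=0x74006 flags P=0 W=1 U=1 S=0
  ⇒ fault: PAGE_NOT_PRESENT  — 2 lookups
#6 VA=0x481000526 (r,kernel):
  TLB hit vpn=0x481000 → PA=0x4D526
#7 VA=0x2412039F0 (w,user):
  [0] read 0x3F idx=9: raw=0x5A007 flags P=1 W=1 U=1 S=0
  [1] read 0x5A idx=9: raw=0x5C007 flags P=1 W=1 U=1 S=0
  [2] read 0x5C idx=3: raw=0x5E005 flags P=1 W=0 U=1 S=0
  ⇒ fault: PROTECTION_VIOLATION  — 3 lookups

Entries read for #4: 3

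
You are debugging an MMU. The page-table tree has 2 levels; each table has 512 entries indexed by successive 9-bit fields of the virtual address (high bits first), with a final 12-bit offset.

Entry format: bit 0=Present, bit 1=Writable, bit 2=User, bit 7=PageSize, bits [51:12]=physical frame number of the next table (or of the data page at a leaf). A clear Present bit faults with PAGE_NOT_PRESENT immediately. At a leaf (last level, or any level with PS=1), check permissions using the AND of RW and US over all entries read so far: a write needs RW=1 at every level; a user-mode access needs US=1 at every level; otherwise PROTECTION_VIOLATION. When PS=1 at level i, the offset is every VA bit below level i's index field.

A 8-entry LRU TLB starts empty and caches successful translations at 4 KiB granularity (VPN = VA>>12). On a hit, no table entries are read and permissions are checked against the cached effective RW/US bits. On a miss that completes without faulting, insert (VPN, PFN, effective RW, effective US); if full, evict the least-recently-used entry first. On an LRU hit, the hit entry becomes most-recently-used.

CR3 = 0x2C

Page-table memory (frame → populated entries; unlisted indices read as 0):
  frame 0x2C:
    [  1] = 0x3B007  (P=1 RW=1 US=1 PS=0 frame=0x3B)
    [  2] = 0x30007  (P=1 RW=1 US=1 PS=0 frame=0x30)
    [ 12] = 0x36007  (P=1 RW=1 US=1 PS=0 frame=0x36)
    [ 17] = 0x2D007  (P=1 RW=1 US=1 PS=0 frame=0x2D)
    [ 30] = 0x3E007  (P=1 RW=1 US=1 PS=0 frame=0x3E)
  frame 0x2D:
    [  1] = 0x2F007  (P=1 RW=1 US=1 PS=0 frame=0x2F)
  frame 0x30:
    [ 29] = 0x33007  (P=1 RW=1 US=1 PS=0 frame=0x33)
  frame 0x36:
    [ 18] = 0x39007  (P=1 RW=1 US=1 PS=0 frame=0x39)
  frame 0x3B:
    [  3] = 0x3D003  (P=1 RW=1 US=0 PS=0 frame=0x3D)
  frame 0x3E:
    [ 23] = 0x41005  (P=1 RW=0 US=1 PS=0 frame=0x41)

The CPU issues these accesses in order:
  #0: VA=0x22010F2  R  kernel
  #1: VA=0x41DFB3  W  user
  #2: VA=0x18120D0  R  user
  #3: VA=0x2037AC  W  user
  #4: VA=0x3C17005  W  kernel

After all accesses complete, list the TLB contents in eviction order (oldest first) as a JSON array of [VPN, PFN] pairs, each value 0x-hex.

Per-access translation:
#0 VA=0x22010F2 (r,kernel):
  [0] read 0x2C idx=17: raw=0x2D007 flags P=1 W=1 U=1 S=0
  [1] read 0x2D idx=1: raw=0x2F007 flags P=1 W=1 U=1 S=0
  ⇒ phys 0x2F0F2  [2 reads]
#1 VA=0x41DFB3 (w,user):
  [0] read 0x2C idx=2: raw=0x30007 flags P=1 W=1 U=1 S=0
  [1] read 0x30 idx=29: raw=0x33007 flags P=1 W=1 U=1 S=0
  ⇒ phys 0x33FB3  [2 reads]
#2 VA=0x18120D0 (r,user):
  [0] read 0x2C idx=12: raw=0x36007 flags P=1 W=1 U=1 S=0
  [1] read 0x36 idx=18: raw=0x39007 flags P=1 W=1 U=1 S=0
  ⇒ phys 0x390D0  [2 reads]
#3 VA=0x2037AC (w,user):
  [0] read 0x2C idx=1: raw=0x3B007 flags P=1 W=1 U=1 S=0
  [1] read 0x3B idx=3: raw=0x3D003 flags P=1 W=1 U=0 S=0
  ✗ PROTECTION_VIOLATION  [2 reads]
#4 VA=0x3C17005 (w,kernel):
  [0] read 0x2C idx=30: raw=0x3E007 flags P=1 W=1 U=1 S=0
  [1] read 0x3E idx=23: raw=0x41005 flags P=1 W=0 U=1 S=0
  ✗ PROTECTION_VIOLATION  [2 reads]

TLB: [["0x2201", "0x2F"], ["0x41D", "0x33"], ["0x1812", "0x39"]]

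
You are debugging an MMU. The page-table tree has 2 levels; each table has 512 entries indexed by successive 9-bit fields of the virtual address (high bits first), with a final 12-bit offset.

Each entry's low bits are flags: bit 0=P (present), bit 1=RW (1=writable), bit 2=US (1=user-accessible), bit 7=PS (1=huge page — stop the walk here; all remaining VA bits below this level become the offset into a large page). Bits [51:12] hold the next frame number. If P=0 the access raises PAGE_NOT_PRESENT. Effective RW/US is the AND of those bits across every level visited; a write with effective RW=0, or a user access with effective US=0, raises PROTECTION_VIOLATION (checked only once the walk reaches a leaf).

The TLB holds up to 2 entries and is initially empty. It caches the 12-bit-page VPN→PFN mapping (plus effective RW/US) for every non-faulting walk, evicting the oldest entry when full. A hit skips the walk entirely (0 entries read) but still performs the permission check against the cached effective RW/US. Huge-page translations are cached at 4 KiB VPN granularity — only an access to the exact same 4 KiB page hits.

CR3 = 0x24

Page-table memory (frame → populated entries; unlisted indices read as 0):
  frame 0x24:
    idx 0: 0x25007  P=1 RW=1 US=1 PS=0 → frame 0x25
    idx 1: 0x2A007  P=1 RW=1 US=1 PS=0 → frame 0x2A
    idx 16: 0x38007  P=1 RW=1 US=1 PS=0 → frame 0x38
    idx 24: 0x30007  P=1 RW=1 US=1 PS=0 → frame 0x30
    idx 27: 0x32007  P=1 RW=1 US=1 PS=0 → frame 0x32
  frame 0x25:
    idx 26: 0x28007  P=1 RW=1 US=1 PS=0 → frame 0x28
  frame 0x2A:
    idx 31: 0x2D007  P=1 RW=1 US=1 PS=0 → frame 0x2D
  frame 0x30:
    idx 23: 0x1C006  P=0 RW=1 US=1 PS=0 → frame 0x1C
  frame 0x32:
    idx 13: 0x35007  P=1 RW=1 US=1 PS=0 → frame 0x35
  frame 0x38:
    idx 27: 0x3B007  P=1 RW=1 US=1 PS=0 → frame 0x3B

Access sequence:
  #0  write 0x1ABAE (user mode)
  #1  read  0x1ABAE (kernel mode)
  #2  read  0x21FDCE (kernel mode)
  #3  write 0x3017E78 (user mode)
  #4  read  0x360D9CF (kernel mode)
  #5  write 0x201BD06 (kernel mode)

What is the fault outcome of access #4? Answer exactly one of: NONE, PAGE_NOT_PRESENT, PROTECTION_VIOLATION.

Walk each access:
#0 VA=0x1ABAE (w,user):
  lvl0: tbl 0x24, slot 0 ⇒ 0x25007 (P1/RW1/US1/PS0)
  lvl1: tbl 0x25, slot 26 ⇒ 0x28007 (P1/RW1/US1/PS0)
  ✓ 0x28BAE  — 2 lookups
#1 VA=0x1ABAE (r,kernel):
  TLB hit vpn=0x1A → PA=0x28BAE
#2 VA=0x21FDCE (r,kernel):
  lvl0: tbl 0x24, slot 1 ⇒ 0x2A007 (P1/RW1/US1/PS0)
  lvl1: tbl 0x2A, slot 31 ⇒ 0x2D007 (P1/RW1/US1/PS0)
  ✓ 0x2DDCE  — 2 lookups
#3 VA=0x3017E78 (w,user):
  lvl0: tbl 0x24, slot 24 ⇒ 0x30007 (P1/RW1/US1/PS0)
  lvl1: tbl 0x30, slot 23 ⇒ 0x1C006 (P0/RW1/US1/PS0)
  → PAGE_NOT_PRESENT  (2 entries read)
#4 VA=0x360D9CF (r,kernel):
  lvl0: tbl 0x24, slot 27 ⇒ 0x32007 (P1/RW1/US1/PS0)
  lvl1: tbl 0x32, slot 13 ⇒ 0x35007 (P1/RW1/US1/PS0)
  ✓ 0x359CF  — 2 lookups
#5 VA=0x201BD06 (w,kernel):
  lvl0: tbl 0x24, slot 16 ⇒ 0x38007 (P1/RW1/US1/PS0)
  lvl1: tbl 0x38, slot 27 ⇒ 0x3B007 (P1/RW1/US1/PS0)
  ✓ 0x3BD06  — 2 lookups

Access #4 fault: NONE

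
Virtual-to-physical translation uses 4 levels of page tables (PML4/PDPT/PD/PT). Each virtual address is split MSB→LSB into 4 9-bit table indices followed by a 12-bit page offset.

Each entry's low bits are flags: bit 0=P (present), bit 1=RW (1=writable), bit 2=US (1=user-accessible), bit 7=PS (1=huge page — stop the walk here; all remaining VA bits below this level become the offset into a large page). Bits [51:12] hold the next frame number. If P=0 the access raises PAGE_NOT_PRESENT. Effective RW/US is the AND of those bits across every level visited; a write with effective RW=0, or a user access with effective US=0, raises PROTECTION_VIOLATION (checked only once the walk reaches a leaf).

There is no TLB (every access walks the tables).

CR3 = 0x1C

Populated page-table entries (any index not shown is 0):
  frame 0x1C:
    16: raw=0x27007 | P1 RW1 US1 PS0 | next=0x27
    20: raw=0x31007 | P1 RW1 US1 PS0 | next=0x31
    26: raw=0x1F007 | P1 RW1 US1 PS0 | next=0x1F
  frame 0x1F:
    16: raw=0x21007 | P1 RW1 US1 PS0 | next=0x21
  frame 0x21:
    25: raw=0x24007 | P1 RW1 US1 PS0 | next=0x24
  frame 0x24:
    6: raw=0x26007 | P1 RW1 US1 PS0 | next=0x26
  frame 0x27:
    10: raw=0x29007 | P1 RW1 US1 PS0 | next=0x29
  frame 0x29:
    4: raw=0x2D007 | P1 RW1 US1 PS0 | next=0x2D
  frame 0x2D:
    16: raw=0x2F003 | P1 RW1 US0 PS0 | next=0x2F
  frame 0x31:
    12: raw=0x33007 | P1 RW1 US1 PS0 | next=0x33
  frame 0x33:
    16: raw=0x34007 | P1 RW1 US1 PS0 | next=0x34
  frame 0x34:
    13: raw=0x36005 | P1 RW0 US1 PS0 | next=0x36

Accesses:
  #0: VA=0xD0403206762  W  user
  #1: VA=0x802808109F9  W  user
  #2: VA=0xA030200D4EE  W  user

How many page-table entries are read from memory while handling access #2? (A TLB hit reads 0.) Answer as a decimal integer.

Walk each access:
#0 VA=0xD0403206762 (w,user):
  lvl0: tbl 0x1C, slot 26 ⇒ 0x1F007 (P1/RW1/US1/PS0)
  lvl1: tbl 0x1F, slot 16 ⇒ 0x21007 (P1/RW1/US1/PS0)
  lvl2: tbl 0x21, slot 25 ⇒ 0x24007 (P1/RW1/US1/PS0)
  lvl3: tbl 0x24, slot 6 ⇒ 0x26007 (P1/RW1/US1/PS0)
  ⇒ phys 0x26762  [4 reads]
#1 VA=0x802808109F9 (w,user):
  lvl0: tbl 0x1C, slot 16 ⇒ 0x27007 (P1/RW1/US1/PS0)
  lvl1: tbl 0x27, slot 10 ⇒ 0x29007 (P1/RW1/US1/PS0)
  lvl2: tbl 0x29, slot 4 ⇒ 0x2D007 (P1/RW1/US1/PS0)
  lvl3: tbl 0x2D, slot 16 ⇒ 0x2F003 (P1/RW1/US0/PS0)
  ✗ PROTECTION_VIOLATION  [4 reads]
#2 VA=0xA030200D4EE (w,user):
  lvl0: tbl 0x1C, slot 20 ⇒ 0x31007 (P1/RW1/US1/PS0)
  lvl1: tbl 0x31, slot 12 ⇒ 0x33007 (P1/RW1/US1/PS0)
  lvl2: tbl 0x33, slot 16 ⇒ 0x34007 (P1/RW1/US1/PS0)
  lvl3: tbl 0x34, slot 13 ⇒ 0x36005 (P1/RW0/US1/PS0)
  ✗ PROTECTION_VIOLATION  [4 reads]

Entries read for #2: 4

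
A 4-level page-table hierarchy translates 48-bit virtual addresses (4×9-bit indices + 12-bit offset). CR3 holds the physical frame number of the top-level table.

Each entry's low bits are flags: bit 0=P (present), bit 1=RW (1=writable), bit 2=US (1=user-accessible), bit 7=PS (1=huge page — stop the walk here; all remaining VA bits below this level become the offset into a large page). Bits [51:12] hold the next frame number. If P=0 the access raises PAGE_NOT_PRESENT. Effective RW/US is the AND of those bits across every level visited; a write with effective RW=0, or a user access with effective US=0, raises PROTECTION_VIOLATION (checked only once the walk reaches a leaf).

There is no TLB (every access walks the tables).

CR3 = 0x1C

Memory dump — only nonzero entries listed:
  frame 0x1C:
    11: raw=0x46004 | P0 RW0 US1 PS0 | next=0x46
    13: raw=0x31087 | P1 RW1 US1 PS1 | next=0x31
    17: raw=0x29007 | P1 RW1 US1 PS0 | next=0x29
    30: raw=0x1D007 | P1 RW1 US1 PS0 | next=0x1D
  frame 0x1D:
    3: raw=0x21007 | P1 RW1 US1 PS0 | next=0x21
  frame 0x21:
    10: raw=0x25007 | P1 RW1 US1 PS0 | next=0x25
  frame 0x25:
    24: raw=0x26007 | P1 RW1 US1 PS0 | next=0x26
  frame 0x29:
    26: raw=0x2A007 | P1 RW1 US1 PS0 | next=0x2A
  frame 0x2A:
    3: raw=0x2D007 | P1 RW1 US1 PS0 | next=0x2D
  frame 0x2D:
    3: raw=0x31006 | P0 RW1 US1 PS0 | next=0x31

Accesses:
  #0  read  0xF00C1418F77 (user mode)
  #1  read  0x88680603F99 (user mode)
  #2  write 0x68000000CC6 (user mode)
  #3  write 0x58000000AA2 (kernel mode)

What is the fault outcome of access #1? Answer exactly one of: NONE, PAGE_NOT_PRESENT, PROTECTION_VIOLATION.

Trace:
#0 VA=0xF00C1418F77 (r,user):
  L0: frame=0x1C idx=30 entry=0x1D007 [P=1 RW=1 US=1 PS=0]
  L1: frame=0x1D idx=3 entry=0x21007 [P=1 RW=1 US=1 PS=0]
  L2: frame=0x21 idx=10 entry=0x25007 [P=1 RW=1 US=1 PS=0]
  L3: frame=0x25 idx=24 entry=0x26007 [P=1 RW=1 US=1 PS=0]
  ✓ 0x26F77  — 4 lookups
#1 VA=0x88680603F99 (r,user):
  L0: frame=0x1C idx=17 entry=0x29007 [P=1 RW=1 US=1 PS=0]
  L1: frame=0x29 idx=26 entry=0x2A007 [P=1 RW=1 US=1 PS=0]
  L2: frame=0x2A idx=3 entry=0x2D007 [P=1 RW=1 US=1 PS=0]
  L3: frame=0x2D idx=3 entry=0x31006 [P=0 RW=1 US=1 PS=0]
  ✗ PAGE_NOT_PRESENT  [4 reads]
#2 VA=0x68000000CC6 (w,user):
  L0: frame=0x1C idx=13 entry=0x31087 [P=1 RW=1 US=1 PS=1]
  ✓ 0x31CC6 (huge @L0)  — 1 lookups
#3 VA=0x58000000AA2 (w,kernel):
  L0: frame=0x1C idx=11 entry=0x46004 [P=0 RW=0 US=1 PS=0]
  ✗ PAGE_NOT_PRESENT  [1 reads]

Access #1 fault: PAGE_NOT_PRESENT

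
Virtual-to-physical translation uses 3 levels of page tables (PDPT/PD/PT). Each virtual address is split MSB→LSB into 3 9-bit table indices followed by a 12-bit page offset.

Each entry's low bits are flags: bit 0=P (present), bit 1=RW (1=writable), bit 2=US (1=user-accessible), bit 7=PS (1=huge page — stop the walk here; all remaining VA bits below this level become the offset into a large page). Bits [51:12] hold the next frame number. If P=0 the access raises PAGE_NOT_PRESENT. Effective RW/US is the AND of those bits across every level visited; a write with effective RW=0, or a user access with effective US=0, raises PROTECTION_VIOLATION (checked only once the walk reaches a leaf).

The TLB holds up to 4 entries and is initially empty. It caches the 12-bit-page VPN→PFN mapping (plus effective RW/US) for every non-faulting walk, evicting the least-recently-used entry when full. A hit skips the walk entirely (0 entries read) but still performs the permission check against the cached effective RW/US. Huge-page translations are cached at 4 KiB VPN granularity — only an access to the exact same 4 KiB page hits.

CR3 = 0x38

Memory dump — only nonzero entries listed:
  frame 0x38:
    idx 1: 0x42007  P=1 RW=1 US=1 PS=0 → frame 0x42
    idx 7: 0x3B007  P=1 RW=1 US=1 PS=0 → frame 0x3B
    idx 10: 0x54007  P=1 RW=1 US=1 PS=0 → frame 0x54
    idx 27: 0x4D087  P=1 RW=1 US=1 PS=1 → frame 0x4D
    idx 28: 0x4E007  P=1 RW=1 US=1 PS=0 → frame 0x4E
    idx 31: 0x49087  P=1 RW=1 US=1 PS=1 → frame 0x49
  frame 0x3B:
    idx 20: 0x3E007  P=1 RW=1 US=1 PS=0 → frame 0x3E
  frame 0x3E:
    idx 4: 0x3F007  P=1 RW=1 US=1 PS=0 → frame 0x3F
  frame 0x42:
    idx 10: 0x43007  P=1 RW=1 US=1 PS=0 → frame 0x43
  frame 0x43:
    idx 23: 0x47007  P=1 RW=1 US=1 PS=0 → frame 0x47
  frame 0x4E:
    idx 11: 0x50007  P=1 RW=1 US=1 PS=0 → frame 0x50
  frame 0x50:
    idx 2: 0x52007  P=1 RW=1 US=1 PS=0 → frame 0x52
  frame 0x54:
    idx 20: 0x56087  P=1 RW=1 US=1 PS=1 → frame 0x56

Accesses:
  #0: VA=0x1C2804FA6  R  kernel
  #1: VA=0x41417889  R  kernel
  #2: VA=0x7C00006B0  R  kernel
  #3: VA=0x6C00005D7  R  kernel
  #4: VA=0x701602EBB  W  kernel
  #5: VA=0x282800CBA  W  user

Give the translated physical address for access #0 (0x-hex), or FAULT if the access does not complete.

Walk each access:
#0 VA=0x1C2804FA6 (r,kernel):
  L0: frame=0x38 idx=7 entry=0x3B007 [P=1 RW=1 US=1 PS=0]
  L1: frame=0x3B idx=20 entry=0x3E007 [P=1 RW=1 US=1 PS=0]
  L2: frame=0x3E idx=4 entry=0x3F007 [P=1 RW=1 US=1 PS=0]
  ✓ 0x3FFA6  — 3 lookups
#1 VA=0x41417889 (r,kernel):
  L0: frame=0x38 idx=1 entry=0x42007 [P=1 RW=1 US=1 PS=0]
  L1: frame=0x42 idx=10 entry=0x43007 [P=1 RW=1 US=1 PS=0]
  L2: frame=0x43 idx=23 entry=0x47007 [P=1 RW=1 US=1 PS=0]
  ✓ 0x47889  — 3 lookups
#2 VA=0x7C00006B0 (r,kernel):
  L0: frame=0x38 idx=31 entry=0x49087 [P=1 RW=1 US=1 PS=1]
  ✓ 0x496B0 (huge @L0)  — 1 lookups
#3 VA=0x6C00005D7 (r,kernel):
  L0: frame=0x38 idx=27 entry=0x4D087 [P=1 RW=1 US=1 PS=1]
  ✓ 0x4D5D7 (huge @L0)  — 1 lookups
#4 VA=0x701602EBB (w,kernel):
  L0: frame=0x38 idx=28 entry=0x4E007 [P=1 RW=1 US=1 PS=0]
  L1: frame=0x4E idx=11 entry=0x50007 [P=1 RW=1 US=1 PS=0]
  L2: frame=0x50 idx=2 entry=0x52007 [P=1 RW=1 US=1 PS=0]
  ✓ 0x52EBB  — 3 lookups
#5 VA=0x282800CBA (w,user):
  L0: frame=0x38 idx=10 entry=0x54007 [P=1 RW=1 US=1 PS=0]
  L1: frame=0x54 idx=20 entry=0x56087 [P=1 RW=1 US=1 PS=1]
  ✓ 0x56CBA (huge @L1)  — 2 lookups

Access #0 PA: 0x3FFA6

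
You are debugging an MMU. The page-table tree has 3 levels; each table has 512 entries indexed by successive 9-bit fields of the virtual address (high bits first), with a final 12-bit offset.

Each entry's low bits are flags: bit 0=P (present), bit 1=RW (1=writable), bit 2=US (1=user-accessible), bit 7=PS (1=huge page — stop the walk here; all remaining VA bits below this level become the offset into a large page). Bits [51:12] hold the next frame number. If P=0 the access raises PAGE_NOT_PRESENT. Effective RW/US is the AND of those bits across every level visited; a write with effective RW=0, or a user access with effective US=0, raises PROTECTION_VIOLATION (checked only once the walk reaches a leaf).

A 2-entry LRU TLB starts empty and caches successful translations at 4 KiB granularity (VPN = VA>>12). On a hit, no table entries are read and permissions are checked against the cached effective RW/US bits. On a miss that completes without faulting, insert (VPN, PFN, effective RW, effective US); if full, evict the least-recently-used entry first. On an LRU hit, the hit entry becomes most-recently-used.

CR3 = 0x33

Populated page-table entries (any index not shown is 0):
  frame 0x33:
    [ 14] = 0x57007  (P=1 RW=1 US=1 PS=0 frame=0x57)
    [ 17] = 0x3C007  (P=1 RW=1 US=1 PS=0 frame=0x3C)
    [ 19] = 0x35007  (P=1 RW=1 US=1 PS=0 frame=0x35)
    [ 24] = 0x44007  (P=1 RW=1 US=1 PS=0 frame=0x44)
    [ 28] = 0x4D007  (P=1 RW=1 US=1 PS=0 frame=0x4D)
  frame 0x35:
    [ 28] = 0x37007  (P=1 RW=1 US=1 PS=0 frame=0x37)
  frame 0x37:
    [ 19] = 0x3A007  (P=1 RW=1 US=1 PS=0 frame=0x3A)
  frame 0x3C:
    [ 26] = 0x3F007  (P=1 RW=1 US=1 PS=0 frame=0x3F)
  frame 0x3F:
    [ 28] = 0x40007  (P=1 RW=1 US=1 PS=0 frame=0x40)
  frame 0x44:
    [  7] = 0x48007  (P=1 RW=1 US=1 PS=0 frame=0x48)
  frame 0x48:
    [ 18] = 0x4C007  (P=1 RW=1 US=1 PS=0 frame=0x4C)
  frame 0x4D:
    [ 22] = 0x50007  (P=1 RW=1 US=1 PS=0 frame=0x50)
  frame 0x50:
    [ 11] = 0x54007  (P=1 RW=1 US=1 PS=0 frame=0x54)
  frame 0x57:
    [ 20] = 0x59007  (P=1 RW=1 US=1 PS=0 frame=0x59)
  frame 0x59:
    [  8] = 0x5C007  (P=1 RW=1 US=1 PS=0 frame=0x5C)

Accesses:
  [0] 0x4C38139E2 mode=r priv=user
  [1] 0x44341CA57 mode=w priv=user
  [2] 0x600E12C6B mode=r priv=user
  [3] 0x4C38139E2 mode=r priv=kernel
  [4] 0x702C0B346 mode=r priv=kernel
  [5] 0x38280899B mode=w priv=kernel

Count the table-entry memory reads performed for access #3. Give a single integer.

Per-access translation:
#0 VA=0x4C38139E2 (r,user):
  lvl0: tbl 0x33, slot 19 ⇒ 0x35007 (P1/RW1/US1/PS0)
  lvl1: tbl 0x35, slot 28 ⇒ 0x37007 (P1/RW1/US1/PS0)
  lvl2: tbl 0x37, slot 19 ⇒ 0x3A007 (P1/RW1/US1/PS0)
  ⇒ phys 0x3A9E2  [3 reads]
#1 VA=0x44341CA57 (w,user):
  lvl0: tbl 0x33, slot 17 ⇒ 0x3C007 (P1/RW1/US1/PS0)
  lvl1: tbl 0x3C, slot 26 ⇒ 0x3F007 (P1/RW1/US1/PS0)
  lvl2: tbl 0x3F, slot 28 ⇒ 0x40007 (P1/RW1/US1/PS0)
  ⇒ phys 0x40A57  [3 reads]
#2 VA=0x600E12C6B (r,user):
  lvl0: tbl 0x33, slot 24 ⇒ 0x44007 (P1/RW1/US1/PS0)
  lvl1: tbl 0x44, slot 7 ⇒ 0x48007 (P1/RW1/US1/PS0)
  lvl2: tbl 0x48, slot 18 ⇒ 0x4C007 (P1/RW1/US1/PS0)
  ⇒ phys 0x4CC6B  [3 reads]
#3 VA=0x4C38139E2 (r,kernel):
  lvl0: tbl 0x33, slot 19 ⇒ 0x35007 (P1/RW1/US1/PS0)
  lvl1: tbl 0x35, slot 28 ⇒ 0x37007 (P1/RW1/US1/PS0)
  lvl2: tbl 0x37, slot 19 ⇒ 0x3A007 (P1/RW1/US1/PS0)
  ⇒ phys 0x3A9E2  [3 reads]
#4 VA=0x702C0B346 (r,kernel):
  lvl0: tbl 0x33, slot 28 ⇒ 0x4D007 (P1/RW1/US1/PS0)
  lvl1: tbl 0x4D, slot 22 ⇒ 0x50007 (P1/RW1/US1/PS0)
  lvl2: tbl 0x50, slot 11 ⇒ 0x54007 (P1/RW1/US1/PS0)
  ⇒ phys 0x54346  [3 reads]
#5 VA=0x38280899B (w,kernel):
  lvl0: tbl 0x33, slot 14 ⇒ 0x57007 (P1/RW1/US1/PS0)
  lvl1: tbl 0x57, slot 20 ⇒ 0x59007 (P1/RW1/US1/PS0)
  lvl2: tbl 0x59, slot 8 ⇒ 0x5C007 (P1/RW1/US1/PS0)
  ⇒ phys 0x5C99B  [3 reads]

Entries read for #3: 3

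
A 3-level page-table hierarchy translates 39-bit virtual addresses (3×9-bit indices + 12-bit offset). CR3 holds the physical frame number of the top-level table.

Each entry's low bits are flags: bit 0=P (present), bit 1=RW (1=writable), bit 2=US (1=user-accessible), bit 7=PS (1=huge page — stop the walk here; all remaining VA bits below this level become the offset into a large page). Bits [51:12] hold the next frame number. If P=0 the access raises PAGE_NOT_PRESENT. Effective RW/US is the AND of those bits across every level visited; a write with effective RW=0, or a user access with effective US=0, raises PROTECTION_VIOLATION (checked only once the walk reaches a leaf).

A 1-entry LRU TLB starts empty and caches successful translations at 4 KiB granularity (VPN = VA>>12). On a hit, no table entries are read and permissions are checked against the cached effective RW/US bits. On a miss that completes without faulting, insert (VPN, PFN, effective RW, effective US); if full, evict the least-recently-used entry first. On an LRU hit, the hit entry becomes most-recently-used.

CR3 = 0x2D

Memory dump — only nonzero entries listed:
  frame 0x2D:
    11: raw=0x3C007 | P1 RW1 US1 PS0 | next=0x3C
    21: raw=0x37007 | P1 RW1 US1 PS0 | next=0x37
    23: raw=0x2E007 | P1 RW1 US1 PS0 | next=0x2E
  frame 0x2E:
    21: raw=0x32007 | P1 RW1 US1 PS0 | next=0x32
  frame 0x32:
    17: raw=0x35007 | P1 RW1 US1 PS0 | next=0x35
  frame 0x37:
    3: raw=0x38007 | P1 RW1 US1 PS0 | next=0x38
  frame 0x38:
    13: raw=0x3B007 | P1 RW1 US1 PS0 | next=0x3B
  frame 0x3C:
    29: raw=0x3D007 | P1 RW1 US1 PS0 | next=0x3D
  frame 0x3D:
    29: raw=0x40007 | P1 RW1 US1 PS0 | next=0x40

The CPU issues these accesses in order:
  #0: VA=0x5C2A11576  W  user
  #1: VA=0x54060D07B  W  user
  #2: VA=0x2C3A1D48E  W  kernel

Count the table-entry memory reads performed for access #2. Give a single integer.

Per-access translation:
#0 VA=0x5C2A11576 (w,user):
  lvl0: tbl 0x2D, slot 23 ⇒ 0x2E007 (P1/RW1/US1/PS0)
  lvl1: tbl 0x2E, slot 21 ⇒ 0x32007 (P1/RW1/US1/PS0)
  lvl2: tbl 0x32, slot 17 ⇒ 0x35007 (P1/RW1/US1/PS0)
  ✓ 0x35576  — 3 lookups
#1 VA=0x54060D07B (w,user):
  lvl0: tbl 0x2D, slot 21 ⇒ 0x37007 (P1/RW1/US1/PS0)
  lvl1: tbl 0x37, slot 3 ⇒ 0x38007 (P1/RW1/US1/PS0)
  lvl2: tbl 0x38, slot 13 ⇒ 0x3B007 (P1/RW1/US1/PS0)
  ✓ 0x3B07B  — 3 lookups
#2 VA=0x2C3A1D48E (w,kernel):
  lvl0: tbl 0x2D, slot 11 ⇒ 0x3C007 (P1/RW1/US1/PS0)
  lvl1: tbl 0x3C, slot 29 ⇒ 0x3D007 (P1/RW1/US1/PS0)
  lvl2: tbl 0x3D, slot 29 ⇒ 0x40007 (P1/RW1/US1/PS0)
  ✓ 0x4048E  — 3 lookups

Entries read for #2: 3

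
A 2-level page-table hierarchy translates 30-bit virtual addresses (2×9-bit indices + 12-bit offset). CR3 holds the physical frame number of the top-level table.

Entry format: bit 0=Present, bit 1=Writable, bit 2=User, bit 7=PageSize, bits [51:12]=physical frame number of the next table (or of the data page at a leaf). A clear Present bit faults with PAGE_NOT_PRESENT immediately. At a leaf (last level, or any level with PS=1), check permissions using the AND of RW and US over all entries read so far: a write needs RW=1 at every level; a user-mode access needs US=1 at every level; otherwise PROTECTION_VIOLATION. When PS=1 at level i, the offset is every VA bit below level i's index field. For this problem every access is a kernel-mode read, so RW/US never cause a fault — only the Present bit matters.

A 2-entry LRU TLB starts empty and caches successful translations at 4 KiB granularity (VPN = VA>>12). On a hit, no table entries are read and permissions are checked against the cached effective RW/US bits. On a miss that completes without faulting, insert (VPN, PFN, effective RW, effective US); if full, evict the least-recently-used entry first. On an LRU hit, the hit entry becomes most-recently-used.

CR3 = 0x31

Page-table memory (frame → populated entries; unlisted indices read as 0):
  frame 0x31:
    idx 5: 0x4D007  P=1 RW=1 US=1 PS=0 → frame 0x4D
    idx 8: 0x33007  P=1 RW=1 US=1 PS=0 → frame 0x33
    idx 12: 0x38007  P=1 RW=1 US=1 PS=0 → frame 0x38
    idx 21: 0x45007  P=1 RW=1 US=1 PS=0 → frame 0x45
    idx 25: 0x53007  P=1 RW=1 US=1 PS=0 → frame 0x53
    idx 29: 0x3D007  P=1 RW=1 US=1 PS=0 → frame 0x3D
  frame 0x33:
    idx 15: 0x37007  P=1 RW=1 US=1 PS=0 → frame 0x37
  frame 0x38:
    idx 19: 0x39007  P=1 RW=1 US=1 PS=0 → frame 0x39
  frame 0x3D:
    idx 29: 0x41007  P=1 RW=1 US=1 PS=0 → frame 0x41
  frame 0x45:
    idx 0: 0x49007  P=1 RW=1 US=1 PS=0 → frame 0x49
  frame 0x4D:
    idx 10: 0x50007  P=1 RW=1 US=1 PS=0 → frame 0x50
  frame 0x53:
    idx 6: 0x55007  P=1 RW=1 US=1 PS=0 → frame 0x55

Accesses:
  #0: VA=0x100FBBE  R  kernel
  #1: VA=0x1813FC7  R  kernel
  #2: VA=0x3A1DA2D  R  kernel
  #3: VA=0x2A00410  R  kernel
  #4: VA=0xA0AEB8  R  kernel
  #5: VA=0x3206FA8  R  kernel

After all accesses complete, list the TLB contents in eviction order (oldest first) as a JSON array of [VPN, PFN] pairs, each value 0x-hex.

Walk each access:
#0 VA=0x100FBBE (r,kernel):
  L0: frame=0x31 idx=8 entry=0x33007 [P=1 RW=1 US=1 PS=0]
  L1: frame=0x33 idx=15 entry=0x37007 [P=1 RW=1 US=1 PS=0]
  ✓ 0x37BBE  — 2 lookups
#1 VA=0x1813FC7 (r,kernel):
  L0: frame=0x31 idx=12 entry=0x38007 [P=1 RW=1 US=1 PS=0]
  L1: frame=0x38 idx=19 entry=0x39007 [P=1 RW=1 US=1 PS=0]
  ✓ 0x39FC7  — 2 lookups
#2 VA=0x3A1DA2D (r,kernel):
  L0: frame=0x31 idx=29 entry=0x3D007 [P=1 RW=1 US=1 PS=0]
  L1: frame=0x3D idx=29 entry=0x41007 [P=1 RW=1 US=1 PS=0]
  ✓ 0x41A2D  — 2 lookups
#3 VA=0x2A00410 (r,kernel):
  L0: frame=0x31 idx=21 entry=0x45007 [P=1 RW=1 US=1 PS=0]
  L1: frame=0x45 idx=0 entry=0x49007 [P=1 RW=1 US=1 PS=0]
  ✓ 0x49410  — 2 lookups
#4 VA=0xA0AEB8 (r,kernel):
  L0: frame=0x31 idx=5 entry=0x4D007 [P=1 RW=1 US=1 PS=0]
  L1: frame=0x4D idx=10 entry=0x50007 [P=1 RW=1 US=1 PS=0]
  ✓ 0x50EB8  — 2 lookups
#5 VA=0x3206FA8 (r,kernel):
  L0: frame=0x31 idx=25 entry=0x53007 [P=1 RW=1 US=1 PS=0]
  L1: frame=0x53 idx=6 entry=0x55007 [P=1 RW=1 US=1 PS=0]
  ✓ 0x55FA8  — 2 lookups

TLB: [["0xA0A", "0x50"], ["0x3206", "0x55"]]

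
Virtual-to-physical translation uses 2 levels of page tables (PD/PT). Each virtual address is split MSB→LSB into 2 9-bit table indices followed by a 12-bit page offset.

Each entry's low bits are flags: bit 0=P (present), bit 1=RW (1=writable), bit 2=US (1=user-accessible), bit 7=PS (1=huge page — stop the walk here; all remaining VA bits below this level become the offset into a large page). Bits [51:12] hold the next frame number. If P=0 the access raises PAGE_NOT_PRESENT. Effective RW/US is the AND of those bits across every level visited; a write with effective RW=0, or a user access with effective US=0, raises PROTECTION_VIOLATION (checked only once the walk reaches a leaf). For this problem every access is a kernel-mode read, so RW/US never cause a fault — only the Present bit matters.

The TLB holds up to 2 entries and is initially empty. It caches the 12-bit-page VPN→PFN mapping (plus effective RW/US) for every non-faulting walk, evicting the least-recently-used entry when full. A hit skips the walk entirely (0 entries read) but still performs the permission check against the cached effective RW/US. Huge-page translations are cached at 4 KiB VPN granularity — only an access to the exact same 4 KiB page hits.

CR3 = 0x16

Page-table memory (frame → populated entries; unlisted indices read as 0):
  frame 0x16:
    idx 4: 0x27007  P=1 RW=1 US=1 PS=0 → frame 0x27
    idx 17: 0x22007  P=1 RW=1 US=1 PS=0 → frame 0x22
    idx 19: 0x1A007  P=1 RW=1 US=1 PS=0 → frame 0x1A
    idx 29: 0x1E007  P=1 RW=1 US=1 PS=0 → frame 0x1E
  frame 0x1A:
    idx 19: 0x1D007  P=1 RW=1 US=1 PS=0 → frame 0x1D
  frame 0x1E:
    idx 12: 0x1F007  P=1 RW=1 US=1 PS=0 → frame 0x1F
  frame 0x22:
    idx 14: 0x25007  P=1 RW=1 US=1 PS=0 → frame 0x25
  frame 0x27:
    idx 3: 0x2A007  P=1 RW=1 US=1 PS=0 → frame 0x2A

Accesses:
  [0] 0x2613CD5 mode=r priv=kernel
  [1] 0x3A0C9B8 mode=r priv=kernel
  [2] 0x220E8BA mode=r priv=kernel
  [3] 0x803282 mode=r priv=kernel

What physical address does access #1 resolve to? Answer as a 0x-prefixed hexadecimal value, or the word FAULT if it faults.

Per-access translation:
#0 VA=0x2613CD5 (r,kernel):
  [0] read 0x16 idx=19: raw=0x1A007 flags P=1 W=1 U=1 S=0
  [1] read 0x1A idx=19: raw=0x1D007 flags P=1 W=1 U=1 S=0
  → PA=0x1DCD5  (2 entries read)
#1 VA=0x3A0C9B8 (r,kernel):
  [0] read 0x16 idx=29: raw=0x1E007 flags P=1 W=1 U=1 S=0
  [1] read 0x1E idx=12: raw=0x1F007 flags P=1 W=1 U=1 S=0
  → PA=0x1F9B8  (2 entries read)
#2 VA=0x220E8BA (r,kernel):
  [0] read 0x16 idx=17: raw=0x22007 flags P=1 W=1 U=1 S=0
  [1] read 0x22 idx=14: raw=0x25007 flags P=1 W=1 U=1 S=0
  → PA=0x258BA  (2 entries read)
#3 VA=0x803282 (r,kernel):
  [0] read 0x16 idx=4: raw=0x27007 flags P=1 W=1 U=1 S=0
  [1] read 0x27 idx=3: raw=0x2A007 flags P=1 W=1 U=1 S=0
  → PA=0x2A282  (2 entries read)

Access #1 PA: 0x1F9B8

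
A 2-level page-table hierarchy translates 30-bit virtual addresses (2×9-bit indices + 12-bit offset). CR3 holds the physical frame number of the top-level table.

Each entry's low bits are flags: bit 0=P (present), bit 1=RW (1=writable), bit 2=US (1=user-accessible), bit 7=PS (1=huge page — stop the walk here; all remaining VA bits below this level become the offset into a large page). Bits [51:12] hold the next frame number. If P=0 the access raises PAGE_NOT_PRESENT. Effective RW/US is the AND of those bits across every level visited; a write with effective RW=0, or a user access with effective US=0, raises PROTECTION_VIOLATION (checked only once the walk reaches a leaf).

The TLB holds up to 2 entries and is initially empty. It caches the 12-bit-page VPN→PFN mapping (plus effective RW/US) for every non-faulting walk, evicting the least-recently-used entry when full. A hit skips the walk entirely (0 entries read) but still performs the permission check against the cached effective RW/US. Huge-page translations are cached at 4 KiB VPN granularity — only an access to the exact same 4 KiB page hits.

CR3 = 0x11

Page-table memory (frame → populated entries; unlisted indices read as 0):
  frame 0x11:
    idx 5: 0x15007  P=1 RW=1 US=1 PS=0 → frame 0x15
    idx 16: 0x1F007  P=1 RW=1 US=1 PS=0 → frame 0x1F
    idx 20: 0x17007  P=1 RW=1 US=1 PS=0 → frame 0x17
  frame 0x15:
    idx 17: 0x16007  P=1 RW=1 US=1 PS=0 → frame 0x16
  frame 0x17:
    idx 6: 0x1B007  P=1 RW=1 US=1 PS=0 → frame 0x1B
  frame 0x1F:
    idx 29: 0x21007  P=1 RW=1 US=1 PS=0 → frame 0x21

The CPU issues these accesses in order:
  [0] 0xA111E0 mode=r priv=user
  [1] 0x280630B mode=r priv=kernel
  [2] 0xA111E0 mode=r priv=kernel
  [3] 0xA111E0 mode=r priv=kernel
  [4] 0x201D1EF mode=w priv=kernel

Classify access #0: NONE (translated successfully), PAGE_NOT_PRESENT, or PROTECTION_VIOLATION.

Walk each access:
#0 VA=0xA111E0 (r,user):
  lvl0: tbl 0x11, slot 5 ⇒ 0x15007 (P1/RW1/US1/PS0)
  lvl1: tbl 0x15, slot 17 ⇒ 0x16007 (P1/RW1/US1/PS0)
  ✓ 0x161E0  — 2 lookups
#1 VA=0x280630B (r,kernel):
  lvl0: tbl 0x11, slot 20 ⇒ 0x17007 (P1/RW1/US1/PS0)
  lvl1: tbl 0x17, slot 6 ⇒ 0x1B007 (P1/RW1/US1/PS0)
  ✓ 0x1B30B  — 2 lookups
#2 VA=0xA111E0 (r,kernel):
  TLB hit vpn=0xA11 → PA=0x161E0
#3 VA=0xA111E0 (r,kernel):
  TLB hit vpn=0xA11 → PA=0x161E0
#4 VA=0x201D1EF (w,kernel):
  lvl0: tbl 0x11, slot 16 ⇒ 0x1F007 (P1/RW1/US1/PS0)
  lvl1: tbl 0x1F, slot 29 ⇒ 0x21007 (P1/RW1/US1/PS0)
  ✓ 0x211EF  — 2 lookups

Access #0 fault: NONE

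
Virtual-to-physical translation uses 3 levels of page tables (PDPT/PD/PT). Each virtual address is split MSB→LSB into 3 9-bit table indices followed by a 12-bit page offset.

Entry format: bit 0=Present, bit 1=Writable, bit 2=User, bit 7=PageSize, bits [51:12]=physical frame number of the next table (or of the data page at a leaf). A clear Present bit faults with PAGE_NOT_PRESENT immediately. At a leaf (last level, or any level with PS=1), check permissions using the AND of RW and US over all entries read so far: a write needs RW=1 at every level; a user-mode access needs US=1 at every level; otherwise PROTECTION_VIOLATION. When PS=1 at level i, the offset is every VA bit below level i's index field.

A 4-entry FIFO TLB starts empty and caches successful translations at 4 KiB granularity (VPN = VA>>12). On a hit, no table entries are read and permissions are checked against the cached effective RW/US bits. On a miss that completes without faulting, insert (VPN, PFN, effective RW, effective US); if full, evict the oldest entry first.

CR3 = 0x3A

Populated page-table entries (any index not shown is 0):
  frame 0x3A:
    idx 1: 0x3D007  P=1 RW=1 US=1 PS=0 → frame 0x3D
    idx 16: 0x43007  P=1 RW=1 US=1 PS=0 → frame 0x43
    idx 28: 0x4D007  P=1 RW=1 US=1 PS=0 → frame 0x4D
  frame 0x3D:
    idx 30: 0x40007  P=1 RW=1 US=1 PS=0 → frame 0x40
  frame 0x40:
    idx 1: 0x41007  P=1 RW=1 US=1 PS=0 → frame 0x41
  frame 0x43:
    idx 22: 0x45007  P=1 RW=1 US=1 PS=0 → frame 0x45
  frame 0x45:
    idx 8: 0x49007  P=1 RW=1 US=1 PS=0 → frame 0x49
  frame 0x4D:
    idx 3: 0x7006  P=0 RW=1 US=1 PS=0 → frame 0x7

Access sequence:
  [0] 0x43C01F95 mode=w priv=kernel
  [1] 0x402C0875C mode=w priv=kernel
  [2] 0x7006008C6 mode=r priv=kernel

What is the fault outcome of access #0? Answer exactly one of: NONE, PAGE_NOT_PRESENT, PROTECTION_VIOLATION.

Per-access translation:
#0 VA=0x43C01F95 (w,kernel):
  L0 @0x3A[1] → 0x3D007  P=1,RW=1,US=1,PS=0
  L1 @0x3D[30] → 0x40007  P=1,RW=1,US=1,PS=0
  L2 @0x40[1] → 0x41007  P=1,RW=1,US=1,PS=0
  → PA=0x41F95  (3 entries read)
#1 VA=0x402C0875C (w,kernel):
  L0 @0x3A[16] → 0x43007  P=1,RW=1,US=1,PS=0
  L1 @0x43[22] → 0x45007  P=1,RW=1,US=1,PS=0
  L2 @0x45[8] → 0x49007  P=1,RW=1,US=1,PS=0
  → PA=0x4975C  (3 entries read)
#2 VA=0x7006008C6 (r,kernel):
  L0 @0x3A[28] → 0x4D007  P=1,RW=1,US=1,PS=0
  L1 @0x4D[3] → 0x7006  P=0,RW=1,US=1,PS=0
  → PAGE_NOT_PRESENT  (2 entries read)

Access #0 fault: NONE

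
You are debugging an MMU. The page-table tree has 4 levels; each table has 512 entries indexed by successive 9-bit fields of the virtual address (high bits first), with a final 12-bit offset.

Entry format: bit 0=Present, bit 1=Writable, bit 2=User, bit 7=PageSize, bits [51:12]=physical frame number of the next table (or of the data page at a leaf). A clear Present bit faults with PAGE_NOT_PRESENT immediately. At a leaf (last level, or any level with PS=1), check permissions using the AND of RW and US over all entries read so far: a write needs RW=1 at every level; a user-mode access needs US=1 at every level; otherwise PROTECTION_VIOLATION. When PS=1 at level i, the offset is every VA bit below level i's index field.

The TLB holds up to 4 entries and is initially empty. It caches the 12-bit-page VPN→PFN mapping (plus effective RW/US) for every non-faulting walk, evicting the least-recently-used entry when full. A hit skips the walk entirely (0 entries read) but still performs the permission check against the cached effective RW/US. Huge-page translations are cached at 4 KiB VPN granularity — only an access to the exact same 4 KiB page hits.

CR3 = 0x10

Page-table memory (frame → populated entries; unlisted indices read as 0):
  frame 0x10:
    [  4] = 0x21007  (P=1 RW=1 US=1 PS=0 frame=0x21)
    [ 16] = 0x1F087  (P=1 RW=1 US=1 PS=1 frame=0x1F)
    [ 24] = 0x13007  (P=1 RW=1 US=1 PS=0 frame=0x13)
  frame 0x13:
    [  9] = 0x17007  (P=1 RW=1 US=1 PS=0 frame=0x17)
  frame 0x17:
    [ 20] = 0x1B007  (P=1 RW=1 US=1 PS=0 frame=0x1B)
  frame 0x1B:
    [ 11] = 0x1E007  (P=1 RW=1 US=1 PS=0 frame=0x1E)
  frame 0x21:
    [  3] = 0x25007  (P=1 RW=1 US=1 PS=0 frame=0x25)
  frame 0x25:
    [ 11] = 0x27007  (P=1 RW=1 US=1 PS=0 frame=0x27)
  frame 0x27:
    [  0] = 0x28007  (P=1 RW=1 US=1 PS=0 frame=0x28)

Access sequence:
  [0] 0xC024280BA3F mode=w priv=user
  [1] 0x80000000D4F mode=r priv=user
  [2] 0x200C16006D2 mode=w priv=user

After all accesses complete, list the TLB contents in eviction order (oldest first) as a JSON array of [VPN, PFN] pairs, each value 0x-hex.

Per-access translation:
#0 VA=0xC024280BA3F (w,user):
  L0: frame=0x10 idx=24 entry=0x13007 [P=1 RW=1 US=1 PS=0]
  L1: frame=0x13 idx=9 entry=0x17007 [P=1 RW=1 US=1 PS=0]
  L2: frame=0x17 idx=20 entry=0x1B007 [P=1 RW=1 US=1 PS=0]
  L3: frame=0x1B idx=11 entry=0x1E007 [P=1 RW=1 US=1 PS=0]
  ⇒ phys 0x1EA3F  [4 reads]
#1 VA=0x80000000D4F (r,user):
  L0: frame=0x10 idx=16 entry=0x1F087 [P=1 RW=1 US=1 PS=1]
  ⇒ phys 0x1FD4F (huge @L0)  [1 reads]
#2 VA=0x200C16006D2 (w,user):
  L0: frame=0x10 idx=4 entry=0x21007 [P=1 RW=1 US=1 PS=0]
  L1: frame=0x21 idx=3 entry=0x25007 [P=1 RW=1 US=1 PS=0]
  L2: frame=0x25 idx=11 entry=0x27007 [P=1 RW=1 US=1 PS=0]
  L3: frame=0x27 idx=0 entry=0x28007 [P=1 RW=1 US=1 PS=0]
  ⇒ phys 0x286D2  [4 reads]

TLB: [["0xC024280B", "0x1E"], ["0x80000000", "0x1F"], ["0x200C1600", "0x28"]]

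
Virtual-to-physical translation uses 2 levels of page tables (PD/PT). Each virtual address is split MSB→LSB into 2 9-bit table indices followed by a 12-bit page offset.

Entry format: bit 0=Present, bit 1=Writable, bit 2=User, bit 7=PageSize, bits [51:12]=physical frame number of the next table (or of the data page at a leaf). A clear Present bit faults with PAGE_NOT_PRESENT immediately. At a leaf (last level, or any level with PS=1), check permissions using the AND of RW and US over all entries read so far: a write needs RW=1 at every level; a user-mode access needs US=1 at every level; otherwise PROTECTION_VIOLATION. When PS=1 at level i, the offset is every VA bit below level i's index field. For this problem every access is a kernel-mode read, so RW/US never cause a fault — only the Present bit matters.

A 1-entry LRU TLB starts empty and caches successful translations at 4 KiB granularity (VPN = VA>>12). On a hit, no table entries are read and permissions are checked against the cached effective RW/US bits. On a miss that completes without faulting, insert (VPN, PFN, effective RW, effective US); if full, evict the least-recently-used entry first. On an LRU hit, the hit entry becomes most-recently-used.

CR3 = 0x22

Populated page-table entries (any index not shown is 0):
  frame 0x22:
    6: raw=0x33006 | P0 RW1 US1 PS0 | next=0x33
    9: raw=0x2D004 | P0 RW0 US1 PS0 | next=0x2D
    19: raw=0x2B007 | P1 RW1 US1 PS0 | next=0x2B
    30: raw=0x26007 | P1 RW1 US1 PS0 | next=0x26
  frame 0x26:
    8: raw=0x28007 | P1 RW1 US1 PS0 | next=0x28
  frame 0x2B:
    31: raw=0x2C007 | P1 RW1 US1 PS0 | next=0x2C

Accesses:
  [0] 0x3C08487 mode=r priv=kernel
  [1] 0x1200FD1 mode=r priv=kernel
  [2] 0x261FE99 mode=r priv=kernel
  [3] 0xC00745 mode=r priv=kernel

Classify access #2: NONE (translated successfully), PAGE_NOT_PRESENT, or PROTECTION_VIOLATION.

Trace:
#0 VA=0x3C08487 (r,kernel):
  L0 @0x22[30] → 0x26007  P=1,RW=1,US=1,PS=0
  L1 @0x26[8] → 0x28007  P=1,RW=1,US=1,PS=0
  ⇒ phys 0x28487  [2 reads]
#1 VA=0x1200FD1 (r,kernel):
  L0 @0x22[9] → 0x2D004  P=0,RW=0,US=1,PS=0
  ✗ PAGE_NOT_PRESENT  [1 reads]
#2 VA=0x261FE99 (r,kernel):
  L0 @0x22[19] → 0x2B007  P=1,RW=1,US=1,PS=0
  L1 @0x2B[31] → 0x2C007  P=1,RW=1,US=1,PS=0
  ⇒ phys 0x2CE99  [2 reads]
#3 VA=0xC00745 (r,kernel):
  L0 @0x22[6] → 0x33006  P=0,RW=1,US=1,PS=0
  ✗ PAGE_NOT_PRESENT  [1 reads]

Access #2 fault: NONE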